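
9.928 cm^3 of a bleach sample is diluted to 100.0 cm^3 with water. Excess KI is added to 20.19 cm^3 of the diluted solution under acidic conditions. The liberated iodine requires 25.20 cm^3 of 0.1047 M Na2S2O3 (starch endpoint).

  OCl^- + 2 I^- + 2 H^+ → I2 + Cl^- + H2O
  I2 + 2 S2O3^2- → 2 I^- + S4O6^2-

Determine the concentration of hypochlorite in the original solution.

n(S2O3^2-) = 0.02520 × 0.1047 = 2.638 × 10^-3 mol
n(I2) = n(S2O3^2-)/2 = 1.319 × 10^-3 mol
n(OCl^-) in the aliquot = 1.319 × 10^-3 mol (1:1 ratio)
[OCl^-]_dilute = 1.319 × 10^-3 / 0.02019 = 0.06534 mol/L
[OCl^-]_original = 0.06534 × 100.0/9.928 = 0.6581 mol/L

0.6581 M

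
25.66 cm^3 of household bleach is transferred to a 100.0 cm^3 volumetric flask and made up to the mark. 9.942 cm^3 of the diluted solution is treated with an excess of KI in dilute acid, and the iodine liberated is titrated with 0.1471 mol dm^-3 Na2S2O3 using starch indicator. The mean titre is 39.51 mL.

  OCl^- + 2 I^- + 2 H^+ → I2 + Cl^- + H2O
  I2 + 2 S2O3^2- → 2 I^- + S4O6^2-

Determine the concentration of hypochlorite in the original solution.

1.139 mol/L

n(S2O3^2-) = 0.03951 × 0.1471 = 5.812 × 10^-3 mol
n(I2) = n(S2O3^2-)/2 = 2.906 × 10^-3 mol
n(OCl^-) in the aliquot = 2.906 × 10^-3 mol (1:1 ratio)
[OCl^-]_dilute = 2.906 × 10^-3 / 0.009942 = 0.2923 mol/L
[OCl^-]_original = 0.2923 × 100.0/25.66 = 1.139 mol/L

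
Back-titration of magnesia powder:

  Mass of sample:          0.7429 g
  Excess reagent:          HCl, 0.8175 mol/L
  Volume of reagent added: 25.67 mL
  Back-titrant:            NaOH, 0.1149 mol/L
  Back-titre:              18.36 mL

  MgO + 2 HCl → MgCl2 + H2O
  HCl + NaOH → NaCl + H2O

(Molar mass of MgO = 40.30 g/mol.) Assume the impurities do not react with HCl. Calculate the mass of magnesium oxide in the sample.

0.3803 g

n(HCl) added = 0.02567 × 0.8175 = 0.02099 mol
n(NaOH) used in back-titration = 0.01836 × 0.1149 = 2.110 × 10^-3 mol
n(HCl) left over = 2.110 × 10^-3 mol (1:1 ratio)
n(HCl) consumed by analyte = 0.02099 − 2.110 × 10^-3 = 0.01888 mol
From the 1:2 ratio, n(MgO) = 1/2 × 0.01888 = 9.438 × 10^-3 mol
mass of MgO = 9.438 × 10^-3 × 40.30 = 0.3803 g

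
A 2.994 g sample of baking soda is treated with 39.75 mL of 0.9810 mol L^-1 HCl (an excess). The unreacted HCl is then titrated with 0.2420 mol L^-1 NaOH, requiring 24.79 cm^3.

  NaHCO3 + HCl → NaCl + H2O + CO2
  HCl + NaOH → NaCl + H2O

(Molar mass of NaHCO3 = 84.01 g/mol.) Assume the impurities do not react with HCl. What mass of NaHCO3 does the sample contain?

2.772 g

n(HCl) added = 0.03975 × 0.9810 = 0.03899 mol
n(NaOH) used in back-titration = 0.02479 × 0.2420 = 5.999 × 10^-3 mol
n(HCl) left over = 5.999 × 10^-3 mol (1:1 ratio)
n(HCl) consumed by analyte = 0.03899 − 5.999 × 10^-3 = 0.03300 mol
n(NaHCO3) = 0.03300 mol (1:1 ratio)
mass of NaHCO3 = 0.03300 × 84.01 = 2.772 g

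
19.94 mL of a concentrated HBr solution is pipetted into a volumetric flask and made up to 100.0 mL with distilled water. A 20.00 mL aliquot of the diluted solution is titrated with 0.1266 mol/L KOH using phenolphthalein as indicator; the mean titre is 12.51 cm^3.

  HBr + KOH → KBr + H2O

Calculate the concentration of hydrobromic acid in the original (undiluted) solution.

0.3971 mol/L

n(KOH) = 0.01251 × 0.1266 = 1.584 × 10^-3 mol
n(HBr) in the aliquot = 1.584 × 10^-3 mol (1:1 ratio)
[HBr]_dilute = 1.584 × 10^-3 / 0.02000 = 0.07919 mol/L
Dilution factor = 100.0 / 19.94 = 5.015
[HBr]_stock = 0.07919 × 5.015 = 0.3971 mol/L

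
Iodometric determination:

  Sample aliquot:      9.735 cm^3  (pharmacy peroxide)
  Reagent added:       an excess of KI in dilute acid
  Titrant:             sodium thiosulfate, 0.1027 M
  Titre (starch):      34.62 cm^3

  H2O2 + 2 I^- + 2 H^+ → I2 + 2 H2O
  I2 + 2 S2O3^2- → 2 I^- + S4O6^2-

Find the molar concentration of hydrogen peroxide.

0.1826 M

n(S2O3^2-) = 0.03462 × 0.1027 = 3.555 × 10^-3 mol
n(I2) = n(S2O3^2-)/2 = 1.778 × 10^-3 mol
n(H2O2) in the aliquot = 1.778 × 10^-3 mol (1:1 ratio)
[H2O2] = 1.778 × 10^-3 / 0.009735 = 0.1826 mol/L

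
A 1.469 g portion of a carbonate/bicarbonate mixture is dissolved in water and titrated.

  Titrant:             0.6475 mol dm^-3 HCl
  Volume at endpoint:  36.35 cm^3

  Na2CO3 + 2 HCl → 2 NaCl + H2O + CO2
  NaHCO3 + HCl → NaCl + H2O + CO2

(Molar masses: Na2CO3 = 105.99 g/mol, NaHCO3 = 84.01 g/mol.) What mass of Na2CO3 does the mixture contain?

n(HCl) = 0.03635 × 0.6475 = 0.02354 mol
Let x = n(Na2CO3), y = n(NaHCO3).
Titrant: 2x + 1y = 0.02354;  mass: 105.99x + 84.01y = 1.469
Solving, x = 8.195 × 10^-3 mol, y = 7.147 × 10^-3 mol
mass of Na2CO3 = 8.195 × 10^-3 × 105.99 = 0.8685 g

0.8685 g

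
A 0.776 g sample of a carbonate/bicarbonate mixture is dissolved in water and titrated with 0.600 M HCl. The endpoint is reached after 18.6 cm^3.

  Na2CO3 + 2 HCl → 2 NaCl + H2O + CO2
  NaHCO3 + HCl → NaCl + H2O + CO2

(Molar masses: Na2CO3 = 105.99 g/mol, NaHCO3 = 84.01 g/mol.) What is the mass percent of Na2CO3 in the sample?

35.6 %

n(HCl) = 0.0186 × 0.600 = 0.0112 mol
Let x = n(Na2CO3), y = n(NaHCO3).
Titrant: 2x + 1y = 0.0112;  mass: 105.99x + 84.01y = 0.776
Solving, x = 2.60 × 10^-3 mol, y = 5.95 × 10^-3 mol
mass of Na2CO3 = 2.60 × 10^-3 × 105.99 = 0.276 g
% Na2CO3 = 0.276 / 0.776 × 100 = 35.6 %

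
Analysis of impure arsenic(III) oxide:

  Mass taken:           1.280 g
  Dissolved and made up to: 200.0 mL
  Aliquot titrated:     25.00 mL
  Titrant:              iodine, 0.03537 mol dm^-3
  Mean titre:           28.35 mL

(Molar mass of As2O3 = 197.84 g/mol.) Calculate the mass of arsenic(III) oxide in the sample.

0.7935 g

As2O3 + 2 I2 + 2 H2O → As2O5 + 4 HI
n(I2) per titration = 0.02835 × 0.03537 = 1.003 × 10^-3 mol
From the 1:2 ratio, n(As2O3) in each aliquot = 1/2 × 1.003 × 10^-3 = 5.014 × 10^-4 mol
n(As2O3) in the whole flask = 5.014 × 10^-4 × 200.0/25.00 = 4.011 × 10^-3 mol
mass of As2O3 = 4.011 × 10^-3 × 197.84 = 0.7935 g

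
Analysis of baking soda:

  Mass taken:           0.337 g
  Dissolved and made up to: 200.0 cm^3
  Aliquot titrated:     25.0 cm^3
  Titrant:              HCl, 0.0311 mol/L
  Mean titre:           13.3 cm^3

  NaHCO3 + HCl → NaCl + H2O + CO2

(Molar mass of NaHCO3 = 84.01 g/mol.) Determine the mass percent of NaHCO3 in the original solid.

82.5 %

n(HCl) per titration = 0.0133 × 0.0311 = 4.14 × 10^-4 mol
n(NaHCO3) in each aliquot = 4.14 × 10^-4 mol (1:1 ratio)
n(NaHCO3) in the whole flask = 4.14 × 10^-4 × 200.0/25.0 = 3.31 × 10^-3 mol
mass of NaHCO3 = 3.31 × 10^-3 × 84.01 = 0.278 g
% NaHCO3 = 0.278 / 0.337 × 100 = 82.5 %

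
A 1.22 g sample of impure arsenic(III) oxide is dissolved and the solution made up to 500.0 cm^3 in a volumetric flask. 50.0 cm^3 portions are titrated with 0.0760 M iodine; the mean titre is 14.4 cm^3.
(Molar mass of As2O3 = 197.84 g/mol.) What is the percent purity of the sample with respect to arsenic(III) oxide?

88.7 %

As2O3 + 2 I2 + 2 H2O → As2O5 + 4 HI
n(I2) per titration = 0.0144 × 0.0760 = 1.09 × 10^-3 mol
From the 1:2 ratio, n(As2O3) in each aliquot = 1/2 × 1.09 × 10^-3 = 5.47 × 10^-4 mol
n(As2O3) in the whole flask = 5.47 × 10^-4 × 500.0/50.0 = 5.47 × 10^-3 mol
mass of As2O3 = 5.47 × 10^-3 × 197.84 = 1.08 g
% As2O3 = 1.08 / 1.22 × 100 = 88.7 %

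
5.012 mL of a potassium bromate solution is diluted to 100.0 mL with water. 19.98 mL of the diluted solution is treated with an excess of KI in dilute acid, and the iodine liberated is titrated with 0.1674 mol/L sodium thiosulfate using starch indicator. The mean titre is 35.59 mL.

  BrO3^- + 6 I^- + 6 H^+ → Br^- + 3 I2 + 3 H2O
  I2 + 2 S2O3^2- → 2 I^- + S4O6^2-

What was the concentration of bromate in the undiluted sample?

n(S2O3^2-) = 0.03559 × 0.1674 = 5.958 × 10^-3 mol
n(I2) = n(S2O3^2-)/2 = 2.979 × 10^-3 mol
From the 1:3 ratio, n(BrO3^-) in the aliquot = 1/3 × 2.979 × 10^-3 = 9.930 × 10^-4 mol
[BrO3^-]_dilute = 9.930 × 10^-4 / 0.01998 = 0.04970 mol/L
[BrO3^-]_original = 0.04970 × 100.0/5.012 = 0.9916 mol/L

0.9916 mol/L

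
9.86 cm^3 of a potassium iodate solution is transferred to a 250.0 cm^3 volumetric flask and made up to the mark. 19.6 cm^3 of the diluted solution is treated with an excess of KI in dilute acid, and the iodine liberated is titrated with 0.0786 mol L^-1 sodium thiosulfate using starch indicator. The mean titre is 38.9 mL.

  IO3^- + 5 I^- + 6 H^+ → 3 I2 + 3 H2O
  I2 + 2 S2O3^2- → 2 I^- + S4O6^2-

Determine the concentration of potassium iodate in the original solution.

0.659 mol/L

n(S2O3^2-) = 0.0389 × 0.0786 = 3.06 × 10^-3 mol
n(I2) = n(S2O3^2-)/2 = 1.53 × 10^-3 mol
From the 1:3 ratio, n(IO3^-) in the aliquot = 1/3 × 1.53 × 10^-3 = 5.10 × 10^-4 mol
[IO3^-]_dilute = 5.10 × 10^-4 / 0.0196 = 0.0260 mol/L
[IO3^-]_original = 0.0260 × 250.0/9.86 = 0.659 mol/L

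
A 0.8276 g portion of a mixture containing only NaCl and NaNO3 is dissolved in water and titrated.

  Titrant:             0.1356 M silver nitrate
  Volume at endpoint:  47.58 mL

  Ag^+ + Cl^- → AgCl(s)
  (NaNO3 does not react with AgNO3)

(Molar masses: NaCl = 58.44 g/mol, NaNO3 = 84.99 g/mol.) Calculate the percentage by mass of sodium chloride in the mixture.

45.56 %

n(AgNO3) = 0.04758 × 0.1356 = 6.452 × 10^-3 mol
Let x = n(NaCl), y = n(NaNO3).
Titrant: 1x = 6.452 × 10^-3;  mass: 58.44x + 84.99y = 0.8276
Solving, x = 6.452 × 10^-3 mol, y = 5.301 × 10^-3 mol
mass of NaCl = 6.452 × 10^-3 × 58.44 = 0.3770 g
% NaCl = 0.3770 / 0.8276 × 100 = 45.56 %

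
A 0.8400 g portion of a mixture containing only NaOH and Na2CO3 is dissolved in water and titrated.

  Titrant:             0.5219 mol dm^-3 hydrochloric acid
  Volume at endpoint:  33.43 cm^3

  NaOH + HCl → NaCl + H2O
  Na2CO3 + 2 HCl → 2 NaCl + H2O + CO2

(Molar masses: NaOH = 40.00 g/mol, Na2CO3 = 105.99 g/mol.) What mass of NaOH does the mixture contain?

n(HCl) = 0.03343 × 0.5219 = 0.01745 mol
Let x = n(NaOH), y = n(Na2CO3).
Titrant: 1x + 2y = 0.01745;  mass: 40.00x + 105.99y = 0.8400
Solving, x = 6.511 × 10^-3 mol, y = 5.468 × 10^-3 mol
mass of NaOH = 6.511 × 10^-3 × 40.00 = 0.2604 g

0.2604 g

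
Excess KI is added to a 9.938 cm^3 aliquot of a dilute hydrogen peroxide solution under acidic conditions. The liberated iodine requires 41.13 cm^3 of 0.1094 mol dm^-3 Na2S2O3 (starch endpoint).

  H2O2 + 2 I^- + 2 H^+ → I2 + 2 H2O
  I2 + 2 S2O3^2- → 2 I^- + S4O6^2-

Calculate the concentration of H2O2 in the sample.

0.2264 mol/L

n(S2O3^2-) = 0.04113 × 0.1094 = 4.500 × 10^-3 mol
n(I2) = n(S2O3^2-)/2 = 2.250 × 10^-3 mol
n(H2O2) in the aliquot = 2.250 × 10^-3 mol (1:1 ratio)
[H2O2] = 2.250 × 10^-3 / 0.009938 = 0.2264 mol/L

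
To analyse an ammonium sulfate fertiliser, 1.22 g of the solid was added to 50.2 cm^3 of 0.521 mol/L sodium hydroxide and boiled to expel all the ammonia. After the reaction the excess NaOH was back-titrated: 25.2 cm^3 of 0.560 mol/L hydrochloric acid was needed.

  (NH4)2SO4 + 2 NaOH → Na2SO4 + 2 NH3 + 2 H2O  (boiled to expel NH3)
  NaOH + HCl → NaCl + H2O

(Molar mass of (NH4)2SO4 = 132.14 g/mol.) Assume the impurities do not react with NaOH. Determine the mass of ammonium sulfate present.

0.796 g

n(NaOH) added = 0.0502 × 0.521 = 0.0262 mol
n(HCl) used in back-titration = 0.0252 × 0.560 = 0.0141 mol
n(NaOH) left over = 0.0141 mol (1:1 ratio)
n(NaOH) consumed by analyte = 0.0262 − 0.0141 = 0.0120 mol
From the 1:2 ratio, n((NH4)2SO4) = 1/2 × 0.0120 = 6.02 × 10^-3 mol
mass of (NH4)2SO4 = 6.02 × 10^-3 × 132.14 = 0.796 g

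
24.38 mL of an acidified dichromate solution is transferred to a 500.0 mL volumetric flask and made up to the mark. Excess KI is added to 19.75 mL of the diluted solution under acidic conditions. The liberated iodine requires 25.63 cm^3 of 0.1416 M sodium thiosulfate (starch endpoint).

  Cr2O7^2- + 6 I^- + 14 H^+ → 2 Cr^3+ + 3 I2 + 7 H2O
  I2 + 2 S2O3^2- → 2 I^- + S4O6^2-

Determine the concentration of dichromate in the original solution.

n(S2O3^2-) = 0.02563 × 0.1416 = 3.629 × 10^-3 mol
n(I2) = n(S2O3^2-)/2 = 1.815 × 10^-3 mol
From the 1:3 ratio, n(Cr2O7^2-) in the aliquot = 1/3 × 1.815 × 10^-3 = 6.049 × 10^-4 mol
[Cr2O7^2-]_dilute = 6.049 × 10^-4 / 0.01975 = 0.03063 mol/L
[Cr2O7^2-]_original = 0.03063 × 500.0/24.38 = 0.6281 mol/L

0.6281 M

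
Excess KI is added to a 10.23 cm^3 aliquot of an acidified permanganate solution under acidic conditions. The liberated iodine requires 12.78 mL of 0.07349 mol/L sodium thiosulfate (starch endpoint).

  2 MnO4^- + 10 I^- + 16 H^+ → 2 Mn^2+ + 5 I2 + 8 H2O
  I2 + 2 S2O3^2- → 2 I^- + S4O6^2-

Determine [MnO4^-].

n(S2O3^2-) = 0.01278 × 0.07349 = 9.392 × 10^-4 mol
n(I2) = n(S2O3^2-)/2 = 4.696 × 10^-4 mol
From the 2:5 ratio, n(MnO4^-) in the aliquot = 2/5 × 4.696 × 10^-4 = 1.878 × 10^-4 mol
[MnO4^-] = 1.878 × 10^-4 / 0.01023 = 0.01836 mol/L

0.01836 mol/L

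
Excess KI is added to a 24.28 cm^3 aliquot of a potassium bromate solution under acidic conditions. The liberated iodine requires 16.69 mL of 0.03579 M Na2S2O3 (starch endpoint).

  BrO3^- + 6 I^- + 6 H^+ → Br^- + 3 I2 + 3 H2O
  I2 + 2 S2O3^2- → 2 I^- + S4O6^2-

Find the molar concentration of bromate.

0.004100 M

n(S2O3^2-) = 0.01669 × 0.03579 = 5.973 × 10^-4 mol
n(I2) = n(S2O3^2-)/2 = 2.987 × 10^-4 mol
From the 1:3 ratio, n(BrO3^-) in the aliquot = 1/3 × 2.987 × 10^-4 = 9.956 × 10^-5 mol
[BrO3^-] = 9.956 × 10^-5 / 0.02428 = 0.004100 mol/L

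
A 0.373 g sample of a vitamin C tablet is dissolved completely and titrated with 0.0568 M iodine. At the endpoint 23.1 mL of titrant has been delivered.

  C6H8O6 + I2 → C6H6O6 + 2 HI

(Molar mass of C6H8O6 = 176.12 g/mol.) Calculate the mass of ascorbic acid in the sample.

n(I2) = 0.0231 L × 0.0568 mol/L = 1.31 × 10^-3 mol
n(C6H8O6) = 1.31 × 10^-3 mol (1:1 ratio)
mass of C6H8O6 = 1.31 × 10^-3 × 176.12 g/mol = 0.231 g

0.231 g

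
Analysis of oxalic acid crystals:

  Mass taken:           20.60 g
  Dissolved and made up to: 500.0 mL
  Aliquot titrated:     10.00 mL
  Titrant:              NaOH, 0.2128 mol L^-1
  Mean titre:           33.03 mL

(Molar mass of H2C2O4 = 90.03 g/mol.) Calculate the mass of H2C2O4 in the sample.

15.82 g

H2C2O4 + 2 NaOH → Na2C2O4 + 2 H2O
n(NaOH) per titration = 0.03303 × 0.2128 = 7.029 × 10^-3 mol
From the 1:2 ratio, n(H2C2O4) in each aliquot = 1/2 × 7.029 × 10^-3 = 3.514 × 10^-3 mol
n(H2C2O4) in the whole flask = 3.514 × 10^-3 × 500.0/10.00 = 0.1757 mol
mass of H2C2O4 = 0.1757 × 90.03 = 15.82 g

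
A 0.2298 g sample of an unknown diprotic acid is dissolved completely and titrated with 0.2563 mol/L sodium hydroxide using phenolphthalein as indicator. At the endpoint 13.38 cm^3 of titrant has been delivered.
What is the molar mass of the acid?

134.0 g/mol

n(NaOH) = 0.01338 L × 0.2563 mol/L = 3.429 × 10^-3 mol
From the 1:2 ratio, n(H2A) = 1/2 × 3.429 × 10^-3 = 1.715 × 10^-3 mol
M = m / n = 0.2298 g / 1.715 × 10^-3 mol = 134.0 g/mol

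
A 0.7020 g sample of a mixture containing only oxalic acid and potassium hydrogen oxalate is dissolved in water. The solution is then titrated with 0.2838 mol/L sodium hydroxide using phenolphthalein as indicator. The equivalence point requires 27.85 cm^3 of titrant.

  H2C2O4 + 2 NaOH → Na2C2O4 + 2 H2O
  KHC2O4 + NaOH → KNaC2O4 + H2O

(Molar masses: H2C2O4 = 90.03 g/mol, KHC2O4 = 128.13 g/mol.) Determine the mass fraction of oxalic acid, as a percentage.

n(NaOH) = 0.02785 × 0.2838 = 7.904 × 10^-3 mol
Let x = n(H2C2O4), y = n(KHC2O4).
Titrant: 2x + 1y = 7.904 × 10^-3;  mass: 90.03x + 128.13y = 0.7020
Solving, x = 1.869 × 10^-3 mol, y = 4.165 × 10^-3 mol
mass of H2C2O4 = 1.869 × 10^-3 × 90.03 = 0.1683 g
% H2C2O4 = 0.1683 / 0.7020 × 100 = 23.97 %

23.97 %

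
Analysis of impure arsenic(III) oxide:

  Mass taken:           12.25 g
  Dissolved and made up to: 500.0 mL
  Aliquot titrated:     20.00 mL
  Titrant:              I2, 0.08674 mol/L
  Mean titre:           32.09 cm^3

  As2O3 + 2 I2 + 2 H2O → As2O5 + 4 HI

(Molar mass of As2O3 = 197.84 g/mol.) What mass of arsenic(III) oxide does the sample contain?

n(I2) per titration = 0.03209 × 0.08674 = 2.783 × 10^-3 mol
From the 1:2 ratio, n(As2O3) in each aliquot = 1/2 × 2.783 × 10^-3 = 1.392 × 10^-3 mol
n(As2O3) in the whole flask = 1.392 × 10^-3 × 500.0/20.00 = 0.03479 mol
mass of As2O3 = 0.03479 × 197.84 = 6.884 g

6.884 g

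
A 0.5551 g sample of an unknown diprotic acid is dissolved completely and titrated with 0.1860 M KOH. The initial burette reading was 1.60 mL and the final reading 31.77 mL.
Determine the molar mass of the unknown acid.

197.8 g/mol

n(KOH) = 0.03017 L × 0.1860 mol/L = 5.612 × 10^-3 mol
From the 1:2 ratio, n(H2A) = 1/2 × 5.612 × 10^-3 = 2.806 × 10^-3 mol
M = m / n = 0.5551 g / 2.806 × 10^-3 mol = 197.8 g/mol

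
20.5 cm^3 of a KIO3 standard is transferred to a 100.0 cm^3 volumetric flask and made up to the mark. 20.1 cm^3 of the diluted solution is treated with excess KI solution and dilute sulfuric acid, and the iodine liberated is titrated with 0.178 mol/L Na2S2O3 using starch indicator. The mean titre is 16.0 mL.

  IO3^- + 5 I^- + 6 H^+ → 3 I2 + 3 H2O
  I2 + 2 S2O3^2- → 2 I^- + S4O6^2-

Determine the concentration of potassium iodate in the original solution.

0.115 mol/L

n(S2O3^2-) = 0.0160 × 0.178 = 2.85 × 10^-3 mol
n(I2) = n(S2O3^2-)/2 = 1.42 × 10^-3 mol
From the 1:3 ratio, n(IO3^-) in the aliquot = 1/3 × 1.42 × 10^-3 = 4.75 × 10^-4 mol
[IO3^-]_dilute = 4.75 × 10^-4 / 0.0201 = 0.0236 mol/L
[IO3^-]_original = 0.0236 × 100.0/20.5 = 0.115 mol/L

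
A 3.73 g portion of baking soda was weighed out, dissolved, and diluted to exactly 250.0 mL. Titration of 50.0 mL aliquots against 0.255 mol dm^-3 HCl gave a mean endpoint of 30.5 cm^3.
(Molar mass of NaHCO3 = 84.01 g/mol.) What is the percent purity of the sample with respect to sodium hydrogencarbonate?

NaHCO3 + HCl → NaCl + H2O + CO2
n(HCl) per titration = 0.0305 × 0.255 = 7.78 × 10^-3 mol
n(NaHCO3) in each aliquot = 7.78 × 10^-3 mol (1:1 ratio)
n(NaHCO3) in the whole flask = 7.78 × 10^-3 × 250.0/50.0 = 0.0389 mol
mass of NaHCO3 = 0.0389 × 84.01 = 3.27 g
% NaHCO3 = 3.27 / 3.73 × 100 = 87.6 %

87.6 %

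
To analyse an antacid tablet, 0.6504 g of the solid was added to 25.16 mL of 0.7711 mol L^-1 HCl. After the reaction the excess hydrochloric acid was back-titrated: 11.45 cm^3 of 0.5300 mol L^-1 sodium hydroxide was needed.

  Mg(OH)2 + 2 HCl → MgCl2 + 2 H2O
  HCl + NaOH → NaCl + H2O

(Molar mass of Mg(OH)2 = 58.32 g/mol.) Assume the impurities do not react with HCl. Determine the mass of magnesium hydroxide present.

0.3888 g

n(HCl) added = 0.02516 × 0.7711 = 0.01940 mol
n(NaOH) used in back-titration = 0.01145 × 0.5300 = 6.069 × 10^-3 mol
n(HCl) left over = 6.069 × 10^-3 mol (1:1 ratio)
n(HCl) consumed by analyte = 0.01940 − 6.069 × 10^-3 = 0.01333 mol
From the 1:2 ratio, n(Mg(OH)2) = 1/2 × 0.01333 = 6.666 × 10^-3 mol
mass of Mg(OH)2 = 6.666 × 10^-3 × 58.32 = 0.3888 g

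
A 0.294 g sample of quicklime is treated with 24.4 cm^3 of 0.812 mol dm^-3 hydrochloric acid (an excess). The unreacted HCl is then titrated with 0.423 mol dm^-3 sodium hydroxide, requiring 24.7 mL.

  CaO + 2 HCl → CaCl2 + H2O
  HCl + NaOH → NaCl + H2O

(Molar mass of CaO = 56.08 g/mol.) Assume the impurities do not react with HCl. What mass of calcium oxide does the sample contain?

n(HCl) added = 0.0244 × 0.812 = 0.0198 mol
n(NaOH) used in back-titration = 0.0247 × 0.423 = 0.0104 mol
n(HCl) left over = 0.0104 mol (1:1 ratio)
n(HCl) consumed by analyte = 0.0198 − 0.0104 = 9.36 × 10^-3 mol
From the 1:2 ratio, n(CaO) = 1/2 × 9.36 × 10^-3 = 4.68 × 10^-3 mol
mass of CaO = 4.68 × 10^-3 × 56.08 = 0.263 g

0.263 g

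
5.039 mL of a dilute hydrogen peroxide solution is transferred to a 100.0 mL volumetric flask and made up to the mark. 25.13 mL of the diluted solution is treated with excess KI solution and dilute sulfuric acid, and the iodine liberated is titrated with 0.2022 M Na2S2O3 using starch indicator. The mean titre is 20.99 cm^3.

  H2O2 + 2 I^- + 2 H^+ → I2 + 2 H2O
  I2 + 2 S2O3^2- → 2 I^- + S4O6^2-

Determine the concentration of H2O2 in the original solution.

n(S2O3^2-) = 0.02099 × 0.2022 = 4.244 × 10^-3 mol
n(I2) = n(S2O3^2-)/2 = 2.122 × 10^-3 mol
n(H2O2) in the aliquot = 2.122 × 10^-3 mol (1:1 ratio)
[H2O2]_dilute = 2.122 × 10^-3 / 0.02513 = 0.08444 mol/L
[H2O2]_original = 0.08444 × 100.0/5.039 = 1.676 mol/L

1.676 M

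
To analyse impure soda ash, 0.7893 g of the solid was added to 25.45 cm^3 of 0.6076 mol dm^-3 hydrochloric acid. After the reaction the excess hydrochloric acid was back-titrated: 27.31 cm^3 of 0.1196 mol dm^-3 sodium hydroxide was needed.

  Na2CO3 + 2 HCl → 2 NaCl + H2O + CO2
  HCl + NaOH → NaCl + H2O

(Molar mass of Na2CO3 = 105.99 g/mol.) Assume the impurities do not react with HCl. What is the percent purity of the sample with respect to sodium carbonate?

81.89 %

n(HCl) added = 0.02545 × 0.6076 = 0.01546 mol
n(NaOH) used in back-titration = 0.02731 × 0.1196 = 3.266 × 10^-3 mol
n(HCl) left over = 3.266 × 10^-3 mol (1:1 ratio)
n(HCl) consumed by analyte = 0.01546 − 3.266 × 10^-3 = 0.01220 mol
From the 1:2 ratio, n(Na2CO3) = 1/2 × 0.01220 = 6.099 × 10^-3 mol
mass of Na2CO3 = 6.099 × 10^-3 × 105.99 = 0.6464 g
% Na2CO3 = 0.6464 / 0.7893 × 100 = 81.89 %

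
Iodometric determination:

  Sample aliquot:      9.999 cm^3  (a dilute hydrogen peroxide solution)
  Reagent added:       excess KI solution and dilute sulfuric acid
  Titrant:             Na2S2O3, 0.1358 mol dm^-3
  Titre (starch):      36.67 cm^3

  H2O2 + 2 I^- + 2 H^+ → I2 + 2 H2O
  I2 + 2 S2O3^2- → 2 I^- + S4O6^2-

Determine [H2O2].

0.2490 mol/L

n(S2O3^2-) = 0.03667 × 0.1358 = 4.980 × 10^-3 mol
n(I2) = n(S2O3^2-)/2 = 2.490 × 10^-3 mol
n(H2O2) in the aliquot = 2.490 × 10^-3 mol (1:1 ratio)
[H2O2] = 2.490 × 10^-3 / 0.009999 = 0.2490 mol/L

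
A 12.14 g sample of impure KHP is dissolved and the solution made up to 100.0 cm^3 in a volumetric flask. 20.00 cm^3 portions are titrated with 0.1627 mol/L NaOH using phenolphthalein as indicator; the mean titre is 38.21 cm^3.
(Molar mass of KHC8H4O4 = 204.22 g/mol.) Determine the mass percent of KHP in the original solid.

KHC8H4O4 + NaOH → KNaC8H4O4 + H2O
n(NaOH) per titration = 0.03821 × 0.1627 = 6.217 × 10^-3 mol
n(KHC8H4O4) in each aliquot = 6.217 × 10^-3 mol (1:1 ratio)
n(KHC8H4O4) in the whole flask = 6.217 × 10^-3 × 100.0/20.00 = 0.03108 mol
mass of KHC8H4O4 = 0.03108 × 204.22 = 6.348 g
% KHC8H4O4 = 6.348 / 12.14 × 100 = 52.29 %

52.29 %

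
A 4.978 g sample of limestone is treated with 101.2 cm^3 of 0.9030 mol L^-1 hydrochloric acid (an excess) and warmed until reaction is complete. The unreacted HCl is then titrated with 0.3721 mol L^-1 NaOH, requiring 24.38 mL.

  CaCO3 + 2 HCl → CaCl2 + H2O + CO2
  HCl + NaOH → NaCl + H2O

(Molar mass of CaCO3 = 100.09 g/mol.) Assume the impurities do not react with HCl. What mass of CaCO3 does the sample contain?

n(HCl) added = 0.1012 × 0.9030 = 0.09138 mol
n(NaOH) used in back-titration = 0.02438 × 0.3721 = 9.072 × 10^-3 mol
n(HCl) left over = 9.072 × 10^-3 mol (1:1 ratio)
n(HCl) consumed by analyte = 0.09138 − 9.072 × 10^-3 = 0.08231 mol
From the 1:2 ratio, n(CaCO3) = 1/2 × 0.08231 = 0.04116 mol
mass of CaCO3 = 0.04116 × 100.09 = 4.119 g

4.119 g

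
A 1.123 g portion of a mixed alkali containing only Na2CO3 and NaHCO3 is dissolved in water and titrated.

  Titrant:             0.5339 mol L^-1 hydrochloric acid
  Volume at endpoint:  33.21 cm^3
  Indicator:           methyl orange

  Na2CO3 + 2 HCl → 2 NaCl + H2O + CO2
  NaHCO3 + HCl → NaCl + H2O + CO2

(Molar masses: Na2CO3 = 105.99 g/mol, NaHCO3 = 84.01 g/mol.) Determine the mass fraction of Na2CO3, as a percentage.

55.77 %

n(HCl) = 0.03321 × 0.5339 = 0.01773 mol
Let x = n(Na2CO3), y = n(NaHCO3).
Titrant: 2x + 1y = 0.01773;  mass: 105.99x + 84.01y = 1.123
Solving, x = 5.909 × 10^-3 mol, y = 5.912 × 10^-3 mol
mass of Na2CO3 = 5.909 × 10^-3 × 105.99 = 0.6263 g
% Na2CO3 = 0.6263 / 1.123 × 100 = 55.77 %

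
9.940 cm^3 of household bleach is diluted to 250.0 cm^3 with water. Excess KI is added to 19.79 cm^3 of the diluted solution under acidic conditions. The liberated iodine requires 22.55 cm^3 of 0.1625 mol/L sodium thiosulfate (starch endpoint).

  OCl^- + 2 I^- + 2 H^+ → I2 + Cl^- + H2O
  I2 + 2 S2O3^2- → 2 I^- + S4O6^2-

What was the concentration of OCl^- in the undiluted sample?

n(S2O3^2-) = 0.02255 × 0.1625 = 3.664 × 10^-3 mol
n(I2) = n(S2O3^2-)/2 = 1.832 × 10^-3 mol
n(OCl^-) in the aliquot = 1.832 × 10^-3 mol (1:1 ratio)
[OCl^-]_dilute = 1.832 × 10^-3 / 0.01979 = 0.09258 mol/L
[OCl^-]_original = 0.09258 × 250.0/9.940 = 2.329 mol/L

2.329 mol/L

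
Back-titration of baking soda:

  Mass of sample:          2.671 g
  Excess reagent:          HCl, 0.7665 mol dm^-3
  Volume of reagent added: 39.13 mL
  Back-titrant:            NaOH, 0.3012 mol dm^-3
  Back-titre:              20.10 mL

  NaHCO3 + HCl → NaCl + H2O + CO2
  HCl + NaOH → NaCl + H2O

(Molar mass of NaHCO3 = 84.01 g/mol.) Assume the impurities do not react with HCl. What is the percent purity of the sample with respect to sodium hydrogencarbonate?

n(HCl) added = 0.03913 × 0.7665 = 0.02999 mol
n(NaOH) used in back-titration = 0.02010 × 0.3012 = 6.054 × 10^-3 mol
n(HCl) left over = 6.054 × 10^-3 mol (1:1 ratio)
n(HCl) consumed by analyte = 0.02999 − 6.054 × 10^-3 = 0.02394 mol
n(NaHCO3) = 0.02394 mol (1:1 ratio)
mass of NaHCO3 = 0.02394 × 84.01 = 2.011 g
% NaHCO3 = 2.011 / 2.671 × 100 = 75.29 %

75.29 %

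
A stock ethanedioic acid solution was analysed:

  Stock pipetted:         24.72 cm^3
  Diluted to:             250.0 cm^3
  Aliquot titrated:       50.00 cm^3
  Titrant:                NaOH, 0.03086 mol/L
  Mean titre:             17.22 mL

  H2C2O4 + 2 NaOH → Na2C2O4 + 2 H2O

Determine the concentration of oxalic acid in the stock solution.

0.05374 mol/L

n(NaOH) = 0.01722 × 0.03086 = 5.314 × 10^-4 mol
From the 1:2 ratio, n(H2C2O4) in the aliquot = 1/2 × 5.314 × 10^-4 = 2.657 × 10^-4 mol
[H2C2O4]_dilute = 2.657 × 10^-4 / 0.05000 = 0.005314 mol/L
Dilution factor = 250.0 / 24.72 = 10.11
[H2C2O4]_stock = 0.005314 × 10.11 = 0.05374 mol/L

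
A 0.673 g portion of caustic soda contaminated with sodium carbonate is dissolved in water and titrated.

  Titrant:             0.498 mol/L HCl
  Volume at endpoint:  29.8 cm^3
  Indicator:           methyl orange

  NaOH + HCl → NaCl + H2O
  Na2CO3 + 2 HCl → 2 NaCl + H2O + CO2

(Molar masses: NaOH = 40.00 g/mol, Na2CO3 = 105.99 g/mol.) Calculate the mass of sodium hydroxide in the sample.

0.349 g

n(HCl) = 0.0298 × 0.498 = 0.0148 mol
Let x = n(NaOH), y = n(Na2CO3).
Titrant: 1x + 2y = 0.0148;  mass: 40.00x + 105.99y = 0.673
Solving, x = 8.73 × 10^-3 mol, y = 3.05 × 10^-3 mol
mass of NaOH = 8.73 × 10^-3 × 40.00 = 0.349 g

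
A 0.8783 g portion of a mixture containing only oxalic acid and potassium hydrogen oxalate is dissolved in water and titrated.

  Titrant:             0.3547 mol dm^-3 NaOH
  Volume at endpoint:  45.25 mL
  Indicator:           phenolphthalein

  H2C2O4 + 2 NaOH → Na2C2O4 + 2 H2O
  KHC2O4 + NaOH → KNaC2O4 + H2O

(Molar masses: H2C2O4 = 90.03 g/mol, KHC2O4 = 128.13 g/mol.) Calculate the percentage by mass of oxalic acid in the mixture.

n(NaOH) = 0.04525 × 0.3547 = 0.01605 mol
Let x = n(H2C2O4), y = n(KHC2O4).
Titrant: 2x + 1y = 0.01605;  mass: 90.03x + 128.13y = 0.8783
Solving, x = 7.088 × 10^-3 mol, y = 1.875 × 10^-3 mol
mass of H2C2O4 = 7.088 × 10^-3 × 90.03 = 0.6381 g
% H2C2O4 = 0.6381 / 0.8783 × 100 = 72.65 %

72.65 %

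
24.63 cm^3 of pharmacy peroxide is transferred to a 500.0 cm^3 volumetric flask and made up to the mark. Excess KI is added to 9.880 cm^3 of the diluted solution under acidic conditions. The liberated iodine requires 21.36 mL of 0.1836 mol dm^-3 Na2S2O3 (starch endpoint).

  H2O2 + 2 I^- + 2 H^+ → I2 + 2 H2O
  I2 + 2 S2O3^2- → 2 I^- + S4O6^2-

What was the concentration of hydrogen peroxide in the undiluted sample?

4.029 mol/L

n(S2O3^2-) = 0.02136 × 0.1836 = 3.922 × 10^-3 mol
n(I2) = n(S2O3^2-)/2 = 1.961 × 10^-3 mol
n(H2O2) in the aliquot = 1.961 × 10^-3 mol (1:1 ratio)
[H2O2]_dilute = 1.961 × 10^-3 / 0.009880 = 0.1985 mol/L
[H2O2]_original = 0.1985 × 500.0/24.63 = 4.029 mol/L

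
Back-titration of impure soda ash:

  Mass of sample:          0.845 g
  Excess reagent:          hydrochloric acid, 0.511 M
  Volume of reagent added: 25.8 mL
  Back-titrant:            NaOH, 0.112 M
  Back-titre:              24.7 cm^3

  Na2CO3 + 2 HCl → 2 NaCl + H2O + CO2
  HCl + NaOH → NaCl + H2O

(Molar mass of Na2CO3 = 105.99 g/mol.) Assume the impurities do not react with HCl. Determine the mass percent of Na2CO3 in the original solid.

65.3 %

n(HCl) added = 0.0258 × 0.511 = 0.0132 mol
n(NaOH) used in back-titration = 0.0247 × 0.112 = 2.77 × 10^-3 mol
n(HCl) left over = 2.77 × 10^-3 mol (1:1 ratio)
n(HCl) consumed by analyte = 0.0132 − 2.77 × 10^-3 = 0.0104 mol
From the 1:2 ratio, n(Na2CO3) = 1/2 × 0.0104 = 5.21 × 10^-3 mol
mass of Na2CO3 = 5.21 × 10^-3 × 105.99 = 0.552 g
% Na2CO3 = 0.552 / 0.845 × 100 = 65.3 %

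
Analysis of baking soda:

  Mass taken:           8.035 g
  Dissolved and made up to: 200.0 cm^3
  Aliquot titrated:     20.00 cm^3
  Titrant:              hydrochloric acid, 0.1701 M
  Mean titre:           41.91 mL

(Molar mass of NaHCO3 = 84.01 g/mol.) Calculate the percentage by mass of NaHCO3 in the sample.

NaHCO3 + HCl → NaCl + H2O + CO2
n(HCl) per titration = 0.04191 × 0.1701 = 7.129 × 10^-3 mol
n(NaHCO3) in each aliquot = 7.129 × 10^-3 mol (1:1 ratio)
n(NaHCO3) in the whole flask = 7.129 × 10^-3 × 200.0/20.00 = 0.07129 mol
mass of NaHCO3 = 0.07129 × 84.01 = 5.989 g
% NaHCO3 = 5.989 / 8.035 × 100 = 74.54 %

74.54 %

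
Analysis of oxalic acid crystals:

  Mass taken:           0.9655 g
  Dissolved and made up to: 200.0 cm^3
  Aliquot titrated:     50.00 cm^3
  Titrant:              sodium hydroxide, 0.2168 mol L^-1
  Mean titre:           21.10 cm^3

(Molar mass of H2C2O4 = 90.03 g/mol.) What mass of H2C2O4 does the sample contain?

H2C2O4 + 2 NaOH → Na2C2O4 + 2 H2O
n(NaOH) per titration = 0.02110 × 0.2168 = 4.574 × 10^-3 mol
From the 1:2 ratio, n(H2C2O4) in each aliquot = 1/2 × 4.574 × 10^-3 = 2.287 × 10^-3 mol
n(H2C2O4) in the whole flask = 2.287 × 10^-3 × 200.0/50.00 = 9.149 × 10^-3 mol
mass of H2C2O4 = 9.149 × 10^-3 × 90.03 = 0.8237 g

0.8237 g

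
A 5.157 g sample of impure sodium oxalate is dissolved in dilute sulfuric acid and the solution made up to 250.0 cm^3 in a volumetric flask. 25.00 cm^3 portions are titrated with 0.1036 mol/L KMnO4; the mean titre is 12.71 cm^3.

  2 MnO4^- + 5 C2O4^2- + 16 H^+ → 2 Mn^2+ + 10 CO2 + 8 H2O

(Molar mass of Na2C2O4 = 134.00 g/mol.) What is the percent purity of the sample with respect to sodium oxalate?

n(KMnO4) per titration = 0.01271 × 0.1036 = 1.317 × 10^-3 mol
From the 5:2 ratio, n(Na2C2O4) in each aliquot = 5/2 × 1.317 × 10^-3 = 3.292 × 10^-3 mol
n(Na2C2O4) in the whole flask = 3.292 × 10^-3 × 250.0/25.00 = 0.03292 mol
mass of Na2C2O4 = 0.03292 × 134.00 = 4.411 g
% Na2C2O4 = 4.411 / 5.157 × 100 = 85.54 %

85.54 %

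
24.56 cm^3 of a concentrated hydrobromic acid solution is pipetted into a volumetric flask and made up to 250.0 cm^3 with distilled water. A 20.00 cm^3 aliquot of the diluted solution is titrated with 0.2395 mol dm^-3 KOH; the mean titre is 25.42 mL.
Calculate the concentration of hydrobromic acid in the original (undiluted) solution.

3.099 mol/L

HBr + KOH → KBr + H2O
n(KOH) = 0.02542 × 0.2395 = 6.088 × 10^-3 mol
n(HBr) in the aliquot = 6.088 × 10^-3 mol (1:1 ratio)
[HBr]_dilute = 6.088 × 10^-3 / 0.02000 = 0.3044 mol/L
Dilution factor = 250.0 / 24.56 = 10.18
[HBr]_stock = 0.3044 × 10.18 = 3.099 mol/L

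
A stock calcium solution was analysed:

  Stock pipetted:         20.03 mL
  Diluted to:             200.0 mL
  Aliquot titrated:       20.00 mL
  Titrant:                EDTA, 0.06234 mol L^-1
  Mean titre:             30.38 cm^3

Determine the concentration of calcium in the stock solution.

Ca^2+ + EDTA^4- → [Ca(EDTA)]^2-
n(EDTA) = 0.03038 × 0.06234 = 1.894 × 10^-3 mol
n(Ca2+) in the aliquot = 1.894 × 10^-3 mol (1:1 ratio)
[Ca2+]_dilute = 1.894 × 10^-3 / 0.02000 = 0.09469 mol/L
Dilution factor = 200.0 / 20.03 = 9.985
[Ca2+]_stock = 0.09469 × 9.985 = 0.9455 mol/L

0.9455 mol/L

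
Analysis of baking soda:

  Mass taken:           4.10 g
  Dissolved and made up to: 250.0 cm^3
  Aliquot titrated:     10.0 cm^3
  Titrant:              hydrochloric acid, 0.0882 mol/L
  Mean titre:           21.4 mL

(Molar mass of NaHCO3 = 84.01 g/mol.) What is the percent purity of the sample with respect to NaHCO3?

NaHCO3 + HCl → NaCl + H2O + CO2
n(HCl) per titration = 0.0214 × 0.0882 = 1.89 × 10^-3 mol
n(NaHCO3) in each aliquot = 1.89 × 10^-3 mol (1:1 ratio)
n(NaHCO3) in the whole flask = 1.89 × 10^-3 × 250.0/10.0 = 0.0472 mol
mass of NaHCO3 = 0.0472 × 84.01 = 3.96 g
% NaHCO3 = 3.96 / 4.10 × 100 = 96.7 %

96.7 %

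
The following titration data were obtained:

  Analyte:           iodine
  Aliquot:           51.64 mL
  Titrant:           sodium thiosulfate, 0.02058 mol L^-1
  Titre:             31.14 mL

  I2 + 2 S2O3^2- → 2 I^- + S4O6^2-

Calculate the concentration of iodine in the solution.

n(Na2S2O3) = 0.03114 L × 0.02058 mol/L = 6.409 × 10^-4 mol
From the 1:2 mole ratio, n(I2) = 1/2 × 6.409 × 10^-4 = 3.204 × 10^-4 mol
[I2] = 3.204 × 10^-4 mol / 0.05164 L = 0.006205 mol/L

0.006205 mol/L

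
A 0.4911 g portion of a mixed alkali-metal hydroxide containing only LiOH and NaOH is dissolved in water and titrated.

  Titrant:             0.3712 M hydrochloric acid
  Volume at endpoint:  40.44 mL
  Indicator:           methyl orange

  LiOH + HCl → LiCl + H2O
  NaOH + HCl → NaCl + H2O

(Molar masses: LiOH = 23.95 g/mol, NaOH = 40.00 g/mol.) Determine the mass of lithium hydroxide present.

0.1632 g

n(HCl) = 0.04044 × 0.3712 = 0.01501 mol
Let x = n(LiOH), y = n(NaOH).
Titrant: 1x + 1y = 0.01501;  mass: 23.95x + 40.00y = 0.4911
Solving, x = 6.813 × 10^-3 mol, y = 8.198 × 10^-3 mol
mass of LiOH = 6.813 × 10^-3 × 23.95 = 0.1632 g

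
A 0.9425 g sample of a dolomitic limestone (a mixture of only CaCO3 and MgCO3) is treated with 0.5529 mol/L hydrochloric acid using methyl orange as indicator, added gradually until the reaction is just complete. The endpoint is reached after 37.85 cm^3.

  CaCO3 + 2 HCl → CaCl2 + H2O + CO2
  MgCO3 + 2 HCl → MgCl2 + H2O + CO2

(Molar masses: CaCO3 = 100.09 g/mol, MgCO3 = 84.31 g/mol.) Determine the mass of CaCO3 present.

0.3825 g

n(HCl) = 0.03785 × 0.5529 = 0.02093 mol
Let x = n(CaCO3), y = n(MgCO3).
Titrant: 2x + 2y = 0.02093;  mass: 100.09x + 84.31y = 0.9425
Solving, x = 3.822 × 10^-3 mol, y = 6.642 × 10^-3 mol
mass of CaCO3 = 3.822 × 10^-3 × 100.09 = 0.3825 g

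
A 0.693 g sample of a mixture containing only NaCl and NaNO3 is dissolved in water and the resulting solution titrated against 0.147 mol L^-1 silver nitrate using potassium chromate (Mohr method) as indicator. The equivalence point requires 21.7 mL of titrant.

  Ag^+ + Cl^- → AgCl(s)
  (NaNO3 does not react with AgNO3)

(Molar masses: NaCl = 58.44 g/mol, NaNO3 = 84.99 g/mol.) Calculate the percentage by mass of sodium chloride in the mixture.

n(AgNO3) = 0.0217 × 0.147 = 3.19 × 10^-3 mol
Let x = n(NaCl), y = n(NaNO3).
Titrant: 1x = 3.19 × 10^-3;  mass: 58.44x + 84.99y = 0.693
Solving, x = 3.19 × 10^-3 mol, y = 5.96 × 10^-3 mol
mass of NaCl = 3.19 × 10^-3 × 58.44 = 0.186 g
% NaCl = 0.186 / 0.693 × 100 = 26.9 %

26.9 %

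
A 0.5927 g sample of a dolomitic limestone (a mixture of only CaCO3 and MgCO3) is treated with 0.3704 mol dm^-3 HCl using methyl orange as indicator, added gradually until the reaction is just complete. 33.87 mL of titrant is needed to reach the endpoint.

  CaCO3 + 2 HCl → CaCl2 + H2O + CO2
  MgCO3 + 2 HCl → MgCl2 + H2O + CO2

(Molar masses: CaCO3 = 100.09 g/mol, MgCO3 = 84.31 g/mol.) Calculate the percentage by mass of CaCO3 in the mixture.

68.33 %

n(HCl) = 0.03387 × 0.3704 = 0.01255 mol
Let x = n(CaCO3), y = n(MgCO3).
Titrant: 2x + 2y = 0.01255;  mass: 100.09x + 84.31y = 0.5927
Solving, x = 4.046 × 10^-3 mol, y = 2.227 × 10^-3 mol
mass of CaCO3 = 4.046 × 10^-3 × 100.09 = 0.4050 g
% CaCO3 = 0.4050 / 0.5927 × 100 = 68.33 %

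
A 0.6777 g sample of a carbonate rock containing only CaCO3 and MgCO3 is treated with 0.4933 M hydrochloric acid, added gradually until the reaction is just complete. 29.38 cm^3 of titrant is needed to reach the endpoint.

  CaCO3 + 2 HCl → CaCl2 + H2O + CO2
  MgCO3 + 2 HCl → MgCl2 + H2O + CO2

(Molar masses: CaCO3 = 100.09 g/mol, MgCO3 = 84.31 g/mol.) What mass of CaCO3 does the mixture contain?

0.4233 g

n(HCl) = 0.02938 × 0.4933 = 0.01449 mol
Let x = n(CaCO3), y = n(MgCO3).
Titrant: 2x + 2y = 0.01449;  mass: 100.09x + 84.31y = 0.6777
Solving, x = 4.229 × 10^-3 mol, y = 3.017 × 10^-3 mol
mass of CaCO3 = 4.229 × 10^-3 × 100.09 = 0.4233 g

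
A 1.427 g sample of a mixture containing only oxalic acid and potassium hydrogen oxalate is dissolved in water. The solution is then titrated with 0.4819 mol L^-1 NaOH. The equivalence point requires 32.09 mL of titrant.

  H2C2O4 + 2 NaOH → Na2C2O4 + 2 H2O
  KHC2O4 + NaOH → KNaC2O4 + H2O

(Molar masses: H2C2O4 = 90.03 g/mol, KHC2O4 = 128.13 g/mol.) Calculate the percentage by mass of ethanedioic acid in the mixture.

n(NaOH) = 0.03209 × 0.4819 = 0.01546 mol
Let x = n(H2C2O4), y = n(KHC2O4).
Titrant: 2x + 1y = 0.01546;  mass: 90.03x + 128.13y = 1.427
Solving, x = 3.335 × 10^-3 mol, y = 8.794 × 10^-3 mol
mass of H2C2O4 = 3.335 × 10^-3 × 90.03 = 0.3003 g
% H2C2O4 = 0.3003 / 1.427 × 100 = 21.04 %

21.04 %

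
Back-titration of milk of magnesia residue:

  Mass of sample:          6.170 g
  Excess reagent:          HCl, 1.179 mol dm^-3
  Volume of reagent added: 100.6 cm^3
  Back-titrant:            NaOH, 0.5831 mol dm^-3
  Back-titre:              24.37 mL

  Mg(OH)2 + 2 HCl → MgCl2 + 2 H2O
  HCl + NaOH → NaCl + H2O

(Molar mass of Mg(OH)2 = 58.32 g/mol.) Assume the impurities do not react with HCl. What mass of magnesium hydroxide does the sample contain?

n(HCl) added = 0.1006 × 1.179 = 0.1186 mol
n(NaOH) used in back-titration = 0.02437 × 0.5831 = 0.01421 mol
n(HCl) left over = 0.01421 mol (1:1 ratio)
n(HCl) consumed by analyte = 0.1186 − 0.01421 = 0.1044 mol
From the 1:2 ratio, n(Mg(OH)2) = 1/2 × 0.1044 = 0.05220 mol
mass of Mg(OH)2 = 0.05220 × 58.32 = 3.044 g

3.044 g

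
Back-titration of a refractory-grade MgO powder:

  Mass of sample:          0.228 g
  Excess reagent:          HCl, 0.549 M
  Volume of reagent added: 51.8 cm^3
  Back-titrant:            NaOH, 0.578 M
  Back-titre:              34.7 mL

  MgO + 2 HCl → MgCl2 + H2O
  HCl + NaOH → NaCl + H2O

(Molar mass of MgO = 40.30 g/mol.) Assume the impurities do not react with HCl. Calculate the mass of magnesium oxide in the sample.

0.169 g

n(HCl) added = 0.0518 × 0.549 = 0.0284 mol
n(NaOH) used in back-titration = 0.0347 × 0.578 = 0.0201 mol
n(HCl) left over = 0.0201 mol (1:1 ratio)
n(HCl) consumed by analyte = 0.0284 − 0.0201 = 8.38 × 10^-3 mol
From the 1:2 ratio, n(MgO) = 1/2 × 8.38 × 10^-3 = 4.19 × 10^-3 mol
mass of MgO = 4.19 × 10^-3 × 40.30 = 0.169 g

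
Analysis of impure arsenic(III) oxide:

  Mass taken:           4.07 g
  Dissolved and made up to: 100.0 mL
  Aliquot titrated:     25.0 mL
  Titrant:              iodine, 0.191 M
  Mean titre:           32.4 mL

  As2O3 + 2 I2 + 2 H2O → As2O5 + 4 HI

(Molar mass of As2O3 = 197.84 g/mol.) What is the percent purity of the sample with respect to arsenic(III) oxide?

60.2 %

n(I2) per titration = 0.0324 × 0.191 = 6.19 × 10^-3 mol
From the 1:2 ratio, n(As2O3) in each aliquot = 1/2 × 6.19 × 10^-3 = 3.09 × 10^-3 mol
n(As2O3) in the whole flask = 3.09 × 10^-3 × 100.0/25.0 = 0.0124 mol
mass of As2O3 = 0.0124 × 197.84 = 2.45 g
% As2O3 = 2.45 / 4.07 × 100 = 60.2 %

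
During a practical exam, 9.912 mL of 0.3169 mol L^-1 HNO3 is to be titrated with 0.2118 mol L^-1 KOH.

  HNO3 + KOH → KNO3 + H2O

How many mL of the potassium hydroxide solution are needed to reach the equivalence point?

14.83 mL

n(HNO3) = 0.009912 L × 0.3169 mol/L = 3.141 × 10^-3 mol
n(KOH) = 3.141 × 10^-3 mol (1:1 stoichiometry)
V(KOH) = 3.141 × 10^-3 mol / 0.2118 mol/L = 0.01483 L = 14.83 mL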